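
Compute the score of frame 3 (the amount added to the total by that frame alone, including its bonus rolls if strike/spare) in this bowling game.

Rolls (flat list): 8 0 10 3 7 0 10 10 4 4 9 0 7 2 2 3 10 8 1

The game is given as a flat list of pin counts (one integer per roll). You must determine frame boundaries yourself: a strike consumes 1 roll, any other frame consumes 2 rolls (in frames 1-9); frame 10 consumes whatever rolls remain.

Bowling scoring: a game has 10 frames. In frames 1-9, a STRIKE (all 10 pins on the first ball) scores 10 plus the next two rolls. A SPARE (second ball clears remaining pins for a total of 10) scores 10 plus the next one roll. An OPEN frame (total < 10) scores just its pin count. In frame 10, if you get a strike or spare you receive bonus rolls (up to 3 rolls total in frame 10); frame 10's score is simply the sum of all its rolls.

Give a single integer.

Frame 1: OPEN (8+0=8). Cumulative: 8
Frame 2: STRIKE. 10 + next two rolls (3+7) = 20. Cumulative: 28
Frame 3: SPARE (3+7=10). 10 + next roll (0) = 10. Cumulative: 38
Frame 4: SPARE (0+10=10). 10 + next roll (10) = 20. Cumulative: 58
Frame 5: STRIKE. 10 + next two rolls (4+4) = 18. Cumulative: 76

Answer: 10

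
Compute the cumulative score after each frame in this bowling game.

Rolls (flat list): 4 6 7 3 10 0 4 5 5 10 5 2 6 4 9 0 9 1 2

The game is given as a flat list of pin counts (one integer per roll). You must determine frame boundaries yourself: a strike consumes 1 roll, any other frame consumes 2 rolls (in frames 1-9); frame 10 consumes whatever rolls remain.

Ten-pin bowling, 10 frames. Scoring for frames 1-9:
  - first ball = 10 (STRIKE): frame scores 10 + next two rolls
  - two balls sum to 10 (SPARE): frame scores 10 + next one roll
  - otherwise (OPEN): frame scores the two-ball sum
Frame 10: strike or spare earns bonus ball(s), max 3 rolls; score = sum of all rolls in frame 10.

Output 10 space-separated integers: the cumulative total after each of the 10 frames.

Answer: 17 37 51 55 75 92 99 118 127 139

Derivation:
Frame 1: SPARE (4+6=10). 10 + next roll (7) = 17. Cumulative: 17
Frame 2: SPARE (7+3=10). 10 + next roll (10) = 20. Cumulative: 37
Frame 3: STRIKE. 10 + next two rolls (0+4) = 14. Cumulative: 51
Frame 4: OPEN (0+4=4). Cumulative: 55
Frame 5: SPARE (5+5=10). 10 + next roll (10) = 20. Cumulative: 75
Frame 6: STRIKE. 10 + next two rolls (5+2) = 17. Cumulative: 92
Frame 7: OPEN (5+2=7). Cumulative: 99
Frame 8: SPARE (6+4=10). 10 + next roll (9) = 19. Cumulative: 118
Frame 9: OPEN (9+0=9). Cumulative: 127
Frame 10: SPARE. Sum of all frame-10 rolls (9+1+2) = 12. Cumulative: 139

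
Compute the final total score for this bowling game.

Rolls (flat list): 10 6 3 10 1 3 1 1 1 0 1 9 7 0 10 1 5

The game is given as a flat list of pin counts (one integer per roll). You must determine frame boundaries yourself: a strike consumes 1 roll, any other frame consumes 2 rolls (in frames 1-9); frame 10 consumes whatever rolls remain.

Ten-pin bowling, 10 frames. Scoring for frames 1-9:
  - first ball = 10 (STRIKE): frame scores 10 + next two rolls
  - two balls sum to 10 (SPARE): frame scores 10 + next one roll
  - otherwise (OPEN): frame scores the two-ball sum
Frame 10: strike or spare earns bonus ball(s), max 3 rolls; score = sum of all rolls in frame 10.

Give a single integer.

Frame 1: STRIKE. 10 + next two rolls (6+3) = 19. Cumulative: 19
Frame 2: OPEN (6+3=9). Cumulative: 28
Frame 3: STRIKE. 10 + next two rolls (1+3) = 14. Cumulative: 42
Frame 4: OPEN (1+3=4). Cumulative: 46
Frame 5: OPEN (1+1=2). Cumulative: 48
Frame 6: OPEN (1+0=1). Cumulative: 49
Frame 7: SPARE (1+9=10). 10 + next roll (7) = 17. Cumulative: 66
Frame 8: OPEN (7+0=7). Cumulative: 73
Frame 9: STRIKE. 10 + next two rolls (1+5) = 16. Cumulative: 89
Frame 10: OPEN. Sum of all frame-10 rolls (1+5) = 6. Cumulative: 95

Answer: 95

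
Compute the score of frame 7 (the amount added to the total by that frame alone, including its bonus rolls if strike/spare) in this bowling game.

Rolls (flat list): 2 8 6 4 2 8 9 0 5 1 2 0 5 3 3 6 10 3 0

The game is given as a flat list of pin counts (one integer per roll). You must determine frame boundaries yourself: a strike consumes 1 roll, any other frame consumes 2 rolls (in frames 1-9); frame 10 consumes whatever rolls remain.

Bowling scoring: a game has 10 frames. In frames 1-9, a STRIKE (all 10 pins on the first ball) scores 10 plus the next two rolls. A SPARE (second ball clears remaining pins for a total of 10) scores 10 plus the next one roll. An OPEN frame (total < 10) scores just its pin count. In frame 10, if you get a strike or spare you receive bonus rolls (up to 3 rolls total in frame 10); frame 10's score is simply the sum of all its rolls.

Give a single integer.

Frame 1: SPARE (2+8=10). 10 + next roll (6) = 16. Cumulative: 16
Frame 2: SPARE (6+4=10). 10 + next roll (2) = 12. Cumulative: 28
Frame 3: SPARE (2+8=10). 10 + next roll (9) = 19. Cumulative: 47
Frame 4: OPEN (9+0=9). Cumulative: 56
Frame 5: OPEN (5+1=6). Cumulative: 62
Frame 6: OPEN (2+0=2). Cumulative: 64
Frame 7: OPEN (5+3=8). Cumulative: 72
Frame 8: OPEN (3+6=9). Cumulative: 81
Frame 9: STRIKE. 10 + next two rolls (3+0) = 13. Cumulative: 94

Answer: 8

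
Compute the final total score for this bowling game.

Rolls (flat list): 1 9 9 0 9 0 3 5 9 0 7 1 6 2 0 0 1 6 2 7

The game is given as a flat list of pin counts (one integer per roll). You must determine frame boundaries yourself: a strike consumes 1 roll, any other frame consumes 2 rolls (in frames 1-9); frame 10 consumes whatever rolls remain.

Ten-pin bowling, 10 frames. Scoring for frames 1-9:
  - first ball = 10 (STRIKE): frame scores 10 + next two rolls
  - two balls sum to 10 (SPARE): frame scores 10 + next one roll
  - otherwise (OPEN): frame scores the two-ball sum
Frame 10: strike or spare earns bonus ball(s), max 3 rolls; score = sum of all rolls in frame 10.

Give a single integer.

Answer: 86

Derivation:
Frame 1: SPARE (1+9=10). 10 + next roll (9) = 19. Cumulative: 19
Frame 2: OPEN (9+0=9). Cumulative: 28
Frame 3: OPEN (9+0=9). Cumulative: 37
Frame 4: OPEN (3+5=8). Cumulative: 45
Frame 5: OPEN (9+0=9). Cumulative: 54
Frame 6: OPEN (7+1=8). Cumulative: 62
Frame 7: OPEN (6+2=8). Cumulative: 70
Frame 8: OPEN (0+0=0). Cumulative: 70
Frame 9: OPEN (1+6=7). Cumulative: 77
Frame 10: OPEN. Sum of all frame-10 rolls (2+7) = 9. Cumulative: 86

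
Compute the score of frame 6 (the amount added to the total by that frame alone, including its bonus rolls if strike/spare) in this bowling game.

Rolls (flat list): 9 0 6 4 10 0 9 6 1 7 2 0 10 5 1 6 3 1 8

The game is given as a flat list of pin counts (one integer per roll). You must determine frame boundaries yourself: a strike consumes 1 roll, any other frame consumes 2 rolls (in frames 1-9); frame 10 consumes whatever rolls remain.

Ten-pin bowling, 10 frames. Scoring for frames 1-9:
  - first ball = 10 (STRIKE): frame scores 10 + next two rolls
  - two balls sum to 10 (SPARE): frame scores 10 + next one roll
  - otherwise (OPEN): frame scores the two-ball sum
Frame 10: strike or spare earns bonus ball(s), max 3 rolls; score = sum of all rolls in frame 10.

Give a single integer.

Answer: 9

Derivation:
Frame 1: OPEN (9+0=9). Cumulative: 9
Frame 2: SPARE (6+4=10). 10 + next roll (10) = 20. Cumulative: 29
Frame 3: STRIKE. 10 + next two rolls (0+9) = 19. Cumulative: 48
Frame 4: OPEN (0+9=9). Cumulative: 57
Frame 5: OPEN (6+1=7). Cumulative: 64
Frame 6: OPEN (7+2=9). Cumulative: 73
Frame 7: SPARE (0+10=10). 10 + next roll (5) = 15. Cumulative: 88
Frame 8: OPEN (5+1=6). Cumulative: 94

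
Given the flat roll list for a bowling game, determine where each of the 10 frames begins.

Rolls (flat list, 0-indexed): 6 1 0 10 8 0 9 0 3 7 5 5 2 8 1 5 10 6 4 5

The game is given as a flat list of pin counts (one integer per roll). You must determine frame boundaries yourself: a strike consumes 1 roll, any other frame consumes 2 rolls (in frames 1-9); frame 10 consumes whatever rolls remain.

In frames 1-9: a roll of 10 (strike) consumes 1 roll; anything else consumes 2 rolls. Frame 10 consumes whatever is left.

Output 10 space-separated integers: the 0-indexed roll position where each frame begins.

Frame 1 starts at roll index 0: rolls=6,1 (sum=7), consumes 2 rolls
Frame 2 starts at roll index 2: rolls=0,10 (sum=10), consumes 2 rolls
Frame 3 starts at roll index 4: rolls=8,0 (sum=8), consumes 2 rolls
Frame 4 starts at roll index 6: rolls=9,0 (sum=9), consumes 2 rolls
Frame 5 starts at roll index 8: rolls=3,7 (sum=10), consumes 2 rolls
Frame 6 starts at roll index 10: rolls=5,5 (sum=10), consumes 2 rolls
Frame 7 starts at roll index 12: rolls=2,8 (sum=10), consumes 2 rolls
Frame 8 starts at roll index 14: rolls=1,5 (sum=6), consumes 2 rolls
Frame 9 starts at roll index 16: roll=10 (strike), consumes 1 roll
Frame 10 starts at roll index 17: 3 remaining rolls

Answer: 0 2 4 6 8 10 12 14 16 17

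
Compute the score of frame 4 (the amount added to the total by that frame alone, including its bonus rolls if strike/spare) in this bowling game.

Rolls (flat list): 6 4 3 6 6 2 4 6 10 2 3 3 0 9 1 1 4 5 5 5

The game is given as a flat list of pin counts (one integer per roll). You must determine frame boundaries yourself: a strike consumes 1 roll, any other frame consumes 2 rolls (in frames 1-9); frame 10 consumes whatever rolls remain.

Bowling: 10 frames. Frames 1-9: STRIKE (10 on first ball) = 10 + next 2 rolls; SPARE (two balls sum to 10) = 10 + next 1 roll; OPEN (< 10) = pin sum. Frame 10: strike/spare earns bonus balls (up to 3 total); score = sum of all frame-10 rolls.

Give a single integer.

Answer: 20

Derivation:
Frame 1: SPARE (6+4=10). 10 + next roll (3) = 13. Cumulative: 13
Frame 2: OPEN (3+6=9). Cumulative: 22
Frame 3: OPEN (6+2=8). Cumulative: 30
Frame 4: SPARE (4+6=10). 10 + next roll (10) = 20. Cumulative: 50
Frame 5: STRIKE. 10 + next two rolls (2+3) = 15. Cumulative: 65
Frame 6: OPEN (2+3=5). Cumulative: 70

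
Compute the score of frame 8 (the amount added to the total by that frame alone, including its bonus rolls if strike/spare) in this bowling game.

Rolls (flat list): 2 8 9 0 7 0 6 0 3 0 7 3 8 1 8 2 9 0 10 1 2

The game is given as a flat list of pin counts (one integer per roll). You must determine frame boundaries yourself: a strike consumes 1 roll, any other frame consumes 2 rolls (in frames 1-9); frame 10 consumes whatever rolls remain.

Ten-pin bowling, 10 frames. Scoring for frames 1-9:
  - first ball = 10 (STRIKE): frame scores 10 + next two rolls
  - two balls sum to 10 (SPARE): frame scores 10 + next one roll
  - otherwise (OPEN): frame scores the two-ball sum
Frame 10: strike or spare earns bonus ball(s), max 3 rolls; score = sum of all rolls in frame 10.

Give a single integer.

Frame 1: SPARE (2+8=10). 10 + next roll (9) = 19. Cumulative: 19
Frame 2: OPEN (9+0=9). Cumulative: 28
Frame 3: OPEN (7+0=7). Cumulative: 35
Frame 4: OPEN (6+0=6). Cumulative: 41
Frame 5: OPEN (3+0=3). Cumulative: 44
Frame 6: SPARE (7+3=10). 10 + next roll (8) = 18. Cumulative: 62
Frame 7: OPEN (8+1=9). Cumulative: 71
Frame 8: SPARE (8+2=10). 10 + next roll (9) = 19. Cumulative: 90
Frame 9: OPEN (9+0=9). Cumulative: 99
Frame 10: STRIKE. Sum of all frame-10 rolls (10+1+2) = 13. Cumulative: 112

Answer: 19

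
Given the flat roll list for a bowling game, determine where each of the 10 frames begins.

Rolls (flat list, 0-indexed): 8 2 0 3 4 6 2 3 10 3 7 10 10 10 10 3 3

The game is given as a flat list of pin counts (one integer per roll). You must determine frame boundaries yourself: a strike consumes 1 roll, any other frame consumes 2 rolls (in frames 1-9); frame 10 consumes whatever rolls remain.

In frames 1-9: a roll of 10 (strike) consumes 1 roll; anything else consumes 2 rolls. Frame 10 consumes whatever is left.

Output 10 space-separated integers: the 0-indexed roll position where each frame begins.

Answer: 0 2 4 6 8 9 11 12 13 14

Derivation:
Frame 1 starts at roll index 0: rolls=8,2 (sum=10), consumes 2 rolls
Frame 2 starts at roll index 2: rolls=0,3 (sum=3), consumes 2 rolls
Frame 3 starts at roll index 4: rolls=4,6 (sum=10), consumes 2 rolls
Frame 4 starts at roll index 6: rolls=2,3 (sum=5), consumes 2 rolls
Frame 5 starts at roll index 8: roll=10 (strike), consumes 1 roll
Frame 6 starts at roll index 9: rolls=3,7 (sum=10), consumes 2 rolls
Frame 7 starts at roll index 11: roll=10 (strike), consumes 1 roll
Frame 8 starts at roll index 12: roll=10 (strike), consumes 1 roll
Frame 9 starts at roll index 13: roll=10 (strike), consumes 1 roll
Frame 10 starts at roll index 14: 3 remaining rolls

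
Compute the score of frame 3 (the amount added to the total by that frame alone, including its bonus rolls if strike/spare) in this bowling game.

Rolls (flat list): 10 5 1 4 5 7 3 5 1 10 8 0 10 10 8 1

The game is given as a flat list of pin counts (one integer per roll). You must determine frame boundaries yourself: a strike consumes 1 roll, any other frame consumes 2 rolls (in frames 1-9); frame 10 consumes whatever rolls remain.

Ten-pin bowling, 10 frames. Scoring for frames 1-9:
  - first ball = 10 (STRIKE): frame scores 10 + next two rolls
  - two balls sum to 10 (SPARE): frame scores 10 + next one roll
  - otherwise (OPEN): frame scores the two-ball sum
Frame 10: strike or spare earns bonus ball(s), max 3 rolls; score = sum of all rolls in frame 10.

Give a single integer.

Frame 1: STRIKE. 10 + next two rolls (5+1) = 16. Cumulative: 16
Frame 2: OPEN (5+1=6). Cumulative: 22
Frame 3: OPEN (4+5=9). Cumulative: 31
Frame 4: SPARE (7+3=10). 10 + next roll (5) = 15. Cumulative: 46
Frame 5: OPEN (5+1=6). Cumulative: 52

Answer: 9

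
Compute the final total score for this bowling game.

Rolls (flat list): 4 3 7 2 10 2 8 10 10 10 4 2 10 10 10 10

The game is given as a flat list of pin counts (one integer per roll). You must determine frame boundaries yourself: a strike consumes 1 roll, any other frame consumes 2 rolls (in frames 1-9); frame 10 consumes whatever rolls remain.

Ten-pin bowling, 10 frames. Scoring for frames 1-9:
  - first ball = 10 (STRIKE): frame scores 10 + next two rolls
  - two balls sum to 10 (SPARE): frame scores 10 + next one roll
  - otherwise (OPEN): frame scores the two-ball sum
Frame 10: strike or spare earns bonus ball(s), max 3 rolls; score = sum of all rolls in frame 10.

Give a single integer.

Frame 1: OPEN (4+3=7). Cumulative: 7
Frame 2: OPEN (7+2=9). Cumulative: 16
Frame 3: STRIKE. 10 + next two rolls (2+8) = 20. Cumulative: 36
Frame 4: SPARE (2+8=10). 10 + next roll (10) = 20. Cumulative: 56
Frame 5: STRIKE. 10 + next two rolls (10+10) = 30. Cumulative: 86
Frame 6: STRIKE. 10 + next two rolls (10+4) = 24. Cumulative: 110
Frame 7: STRIKE. 10 + next two rolls (4+2) = 16. Cumulative: 126
Frame 8: OPEN (4+2=6). Cumulative: 132
Frame 9: STRIKE. 10 + next two rolls (10+10) = 30. Cumulative: 162
Frame 10: STRIKE. Sum of all frame-10 rolls (10+10+10) = 30. Cumulative: 192

Answer: 192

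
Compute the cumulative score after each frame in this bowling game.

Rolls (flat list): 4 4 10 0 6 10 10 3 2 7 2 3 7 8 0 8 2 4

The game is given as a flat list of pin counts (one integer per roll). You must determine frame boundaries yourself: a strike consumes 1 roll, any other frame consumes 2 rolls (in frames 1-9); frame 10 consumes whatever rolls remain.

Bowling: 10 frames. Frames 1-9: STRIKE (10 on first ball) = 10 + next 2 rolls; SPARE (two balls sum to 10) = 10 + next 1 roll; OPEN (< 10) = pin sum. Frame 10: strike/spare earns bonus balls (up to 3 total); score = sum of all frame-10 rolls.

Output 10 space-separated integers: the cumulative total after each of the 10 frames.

Answer: 8 24 30 53 68 73 82 100 108 122

Derivation:
Frame 1: OPEN (4+4=8). Cumulative: 8
Frame 2: STRIKE. 10 + next two rolls (0+6) = 16. Cumulative: 24
Frame 3: OPEN (0+6=6). Cumulative: 30
Frame 4: STRIKE. 10 + next two rolls (10+3) = 23. Cumulative: 53
Frame 5: STRIKE. 10 + next two rolls (3+2) = 15. Cumulative: 68
Frame 6: OPEN (3+2=5). Cumulative: 73
Frame 7: OPEN (7+2=9). Cumulative: 82
Frame 8: SPARE (3+7=10). 10 + next roll (8) = 18. Cumulative: 100
Frame 9: OPEN (8+0=8). Cumulative: 108
Frame 10: SPARE. Sum of all frame-10 rolls (8+2+4) = 14. Cumulative: 122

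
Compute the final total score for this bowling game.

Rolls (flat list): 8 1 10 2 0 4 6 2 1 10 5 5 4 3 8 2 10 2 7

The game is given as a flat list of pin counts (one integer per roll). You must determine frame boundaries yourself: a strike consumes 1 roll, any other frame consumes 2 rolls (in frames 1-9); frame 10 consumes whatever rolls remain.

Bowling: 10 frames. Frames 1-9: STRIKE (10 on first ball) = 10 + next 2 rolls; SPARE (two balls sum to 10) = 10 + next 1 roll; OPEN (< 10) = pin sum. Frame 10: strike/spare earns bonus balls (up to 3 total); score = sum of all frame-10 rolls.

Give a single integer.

Answer: 118

Derivation:
Frame 1: OPEN (8+1=9). Cumulative: 9
Frame 2: STRIKE. 10 + next two rolls (2+0) = 12. Cumulative: 21
Frame 3: OPEN (2+0=2). Cumulative: 23
Frame 4: SPARE (4+6=10). 10 + next roll (2) = 12. Cumulative: 35
Frame 5: OPEN (2+1=3). Cumulative: 38
Frame 6: STRIKE. 10 + next two rolls (5+5) = 20. Cumulative: 58
Frame 7: SPARE (5+5=10). 10 + next roll (4) = 14. Cumulative: 72
Frame 8: OPEN (4+3=7). Cumulative: 79
Frame 9: SPARE (8+2=10). 10 + next roll (10) = 20. Cumulative: 99
Frame 10: STRIKE. Sum of all frame-10 rolls (10+2+7) = 19. Cumulative: 118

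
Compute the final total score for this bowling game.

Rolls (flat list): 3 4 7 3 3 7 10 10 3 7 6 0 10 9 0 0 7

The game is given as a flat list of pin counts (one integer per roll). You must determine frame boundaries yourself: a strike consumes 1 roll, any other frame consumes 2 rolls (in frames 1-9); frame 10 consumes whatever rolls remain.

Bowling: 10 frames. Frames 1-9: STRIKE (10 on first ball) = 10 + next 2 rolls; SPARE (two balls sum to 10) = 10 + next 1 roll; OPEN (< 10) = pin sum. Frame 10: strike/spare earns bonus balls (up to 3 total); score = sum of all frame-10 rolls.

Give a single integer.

Frame 1: OPEN (3+4=7). Cumulative: 7
Frame 2: SPARE (7+3=10). 10 + next roll (3) = 13. Cumulative: 20
Frame 3: SPARE (3+7=10). 10 + next roll (10) = 20. Cumulative: 40
Frame 4: STRIKE. 10 + next two rolls (10+3) = 23. Cumulative: 63
Frame 5: STRIKE. 10 + next two rolls (3+7) = 20. Cumulative: 83
Frame 6: SPARE (3+7=10). 10 + next roll (6) = 16. Cumulative: 99
Frame 7: OPEN (6+0=6). Cumulative: 105
Frame 8: STRIKE. 10 + next two rolls (9+0) = 19. Cumulative: 124
Frame 9: OPEN (9+0=9). Cumulative: 133
Frame 10: OPEN. Sum of all frame-10 rolls (0+7) = 7. Cumulative: 140

Answer: 140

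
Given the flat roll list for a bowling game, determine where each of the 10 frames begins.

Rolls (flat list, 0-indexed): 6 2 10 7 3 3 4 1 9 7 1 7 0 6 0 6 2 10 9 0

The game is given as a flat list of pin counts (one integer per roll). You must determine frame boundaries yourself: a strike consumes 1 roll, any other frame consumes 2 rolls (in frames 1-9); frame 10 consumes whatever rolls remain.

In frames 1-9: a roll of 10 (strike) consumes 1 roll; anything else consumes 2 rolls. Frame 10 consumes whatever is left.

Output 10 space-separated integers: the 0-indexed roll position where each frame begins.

Answer: 0 2 3 5 7 9 11 13 15 17

Derivation:
Frame 1 starts at roll index 0: rolls=6,2 (sum=8), consumes 2 rolls
Frame 2 starts at roll index 2: roll=10 (strike), consumes 1 roll
Frame 3 starts at roll index 3: rolls=7,3 (sum=10), consumes 2 rolls
Frame 4 starts at roll index 5: rolls=3,4 (sum=7), consumes 2 rolls
Frame 5 starts at roll index 7: rolls=1,9 (sum=10), consumes 2 rolls
Frame 6 starts at roll index 9: rolls=7,1 (sum=8), consumes 2 rolls
Frame 7 starts at roll index 11: rolls=7,0 (sum=7), consumes 2 rolls
Frame 8 starts at roll index 13: rolls=6,0 (sum=6), consumes 2 rolls
Frame 9 starts at roll index 15: rolls=6,2 (sum=8), consumes 2 rolls
Frame 10 starts at roll index 17: 3 remaining rolls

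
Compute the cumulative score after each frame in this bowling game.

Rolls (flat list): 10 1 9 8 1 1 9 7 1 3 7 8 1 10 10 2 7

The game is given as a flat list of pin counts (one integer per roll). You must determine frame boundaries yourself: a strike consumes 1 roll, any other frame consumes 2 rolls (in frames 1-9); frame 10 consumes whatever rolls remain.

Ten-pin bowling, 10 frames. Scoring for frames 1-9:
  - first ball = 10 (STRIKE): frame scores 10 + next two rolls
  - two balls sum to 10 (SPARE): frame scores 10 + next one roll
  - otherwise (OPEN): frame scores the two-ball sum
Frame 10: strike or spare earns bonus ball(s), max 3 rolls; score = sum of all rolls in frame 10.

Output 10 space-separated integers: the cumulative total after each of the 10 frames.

Frame 1: STRIKE. 10 + next two rolls (1+9) = 20. Cumulative: 20
Frame 2: SPARE (1+9=10). 10 + next roll (8) = 18. Cumulative: 38
Frame 3: OPEN (8+1=9). Cumulative: 47
Frame 4: SPARE (1+9=10). 10 + next roll (7) = 17. Cumulative: 64
Frame 5: OPEN (7+1=8). Cumulative: 72
Frame 6: SPARE (3+7=10). 10 + next roll (8) = 18. Cumulative: 90
Frame 7: OPEN (8+1=9). Cumulative: 99
Frame 8: STRIKE. 10 + next two rolls (10+2) = 22. Cumulative: 121
Frame 9: STRIKE. 10 + next two rolls (2+7) = 19. Cumulative: 140
Frame 10: OPEN. Sum of all frame-10 rolls (2+7) = 9. Cumulative: 149

Answer: 20 38 47 64 72 90 99 121 140 149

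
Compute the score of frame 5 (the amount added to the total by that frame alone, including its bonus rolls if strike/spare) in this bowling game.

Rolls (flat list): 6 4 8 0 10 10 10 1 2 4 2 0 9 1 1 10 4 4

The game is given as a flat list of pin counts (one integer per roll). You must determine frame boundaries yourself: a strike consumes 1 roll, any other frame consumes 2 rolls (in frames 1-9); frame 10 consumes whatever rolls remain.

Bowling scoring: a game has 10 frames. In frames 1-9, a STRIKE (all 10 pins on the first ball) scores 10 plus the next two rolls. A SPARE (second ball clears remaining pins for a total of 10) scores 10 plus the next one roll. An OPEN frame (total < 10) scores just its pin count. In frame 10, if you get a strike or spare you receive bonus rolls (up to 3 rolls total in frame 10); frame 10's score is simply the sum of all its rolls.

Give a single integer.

Answer: 13

Derivation:
Frame 1: SPARE (6+4=10). 10 + next roll (8) = 18. Cumulative: 18
Frame 2: OPEN (8+0=8). Cumulative: 26
Frame 3: STRIKE. 10 + next two rolls (10+10) = 30. Cumulative: 56
Frame 4: STRIKE. 10 + next two rolls (10+1) = 21. Cumulative: 77
Frame 5: STRIKE. 10 + next two rolls (1+2) = 13. Cumulative: 90
Frame 6: OPEN (1+2=3). Cumulative: 93
Frame 7: OPEN (4+2=6). Cumulative: 99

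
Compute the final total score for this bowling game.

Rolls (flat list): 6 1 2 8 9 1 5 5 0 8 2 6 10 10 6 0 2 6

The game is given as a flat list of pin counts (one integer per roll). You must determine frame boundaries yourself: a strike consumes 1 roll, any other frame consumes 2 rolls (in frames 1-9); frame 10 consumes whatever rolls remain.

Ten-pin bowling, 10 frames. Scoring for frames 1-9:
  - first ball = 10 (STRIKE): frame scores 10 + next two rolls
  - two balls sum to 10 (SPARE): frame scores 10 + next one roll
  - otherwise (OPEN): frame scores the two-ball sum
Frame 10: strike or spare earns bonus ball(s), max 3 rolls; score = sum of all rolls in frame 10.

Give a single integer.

Frame 1: OPEN (6+1=7). Cumulative: 7
Frame 2: SPARE (2+8=10). 10 + next roll (9) = 19. Cumulative: 26
Frame 3: SPARE (9+1=10). 10 + next roll (5) = 15. Cumulative: 41
Frame 4: SPARE (5+5=10). 10 + next roll (0) = 10. Cumulative: 51
Frame 5: OPEN (0+8=8). Cumulative: 59
Frame 6: OPEN (2+6=8). Cumulative: 67
Frame 7: STRIKE. 10 + next two rolls (10+6) = 26. Cumulative: 93
Frame 8: STRIKE. 10 + next two rolls (6+0) = 16. Cumulative: 109
Frame 9: OPEN (6+0=6). Cumulative: 115
Frame 10: OPEN. Sum of all frame-10 rolls (2+6) = 8. Cumulative: 123

Answer: 123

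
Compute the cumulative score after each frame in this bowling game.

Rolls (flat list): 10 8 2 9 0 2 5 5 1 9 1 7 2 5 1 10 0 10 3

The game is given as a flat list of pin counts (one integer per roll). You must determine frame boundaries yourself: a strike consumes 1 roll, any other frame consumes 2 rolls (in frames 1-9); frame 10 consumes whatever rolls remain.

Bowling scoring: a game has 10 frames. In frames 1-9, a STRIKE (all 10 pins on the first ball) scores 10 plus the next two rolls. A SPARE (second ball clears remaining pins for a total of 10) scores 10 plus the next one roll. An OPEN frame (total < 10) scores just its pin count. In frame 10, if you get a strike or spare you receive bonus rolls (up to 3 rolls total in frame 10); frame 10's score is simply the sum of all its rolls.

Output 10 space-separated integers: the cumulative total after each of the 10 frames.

Answer: 20 39 48 55 61 78 87 93 113 126

Derivation:
Frame 1: STRIKE. 10 + next two rolls (8+2) = 20. Cumulative: 20
Frame 2: SPARE (8+2=10). 10 + next roll (9) = 19. Cumulative: 39
Frame 3: OPEN (9+0=9). Cumulative: 48
Frame 4: OPEN (2+5=7). Cumulative: 55
Frame 5: OPEN (5+1=6). Cumulative: 61
Frame 6: SPARE (9+1=10). 10 + next roll (7) = 17. Cumulative: 78
Frame 7: OPEN (7+2=9). Cumulative: 87
Frame 8: OPEN (5+1=6). Cumulative: 93
Frame 9: STRIKE. 10 + next two rolls (0+10) = 20. Cumulative: 113
Frame 10: SPARE. Sum of all frame-10 rolls (0+10+3) = 13. Cumulative: 126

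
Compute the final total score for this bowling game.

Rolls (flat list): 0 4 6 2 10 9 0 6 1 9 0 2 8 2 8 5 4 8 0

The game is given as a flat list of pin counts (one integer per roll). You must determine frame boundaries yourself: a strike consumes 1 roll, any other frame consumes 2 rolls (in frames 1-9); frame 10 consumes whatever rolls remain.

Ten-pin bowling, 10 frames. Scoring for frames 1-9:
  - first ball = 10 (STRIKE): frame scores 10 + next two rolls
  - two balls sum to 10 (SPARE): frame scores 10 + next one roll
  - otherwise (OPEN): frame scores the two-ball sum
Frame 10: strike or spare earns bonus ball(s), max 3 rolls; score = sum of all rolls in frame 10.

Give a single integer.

Answer: 100

Derivation:
Frame 1: OPEN (0+4=4). Cumulative: 4
Frame 2: OPEN (6+2=8). Cumulative: 12
Frame 3: STRIKE. 10 + next two rolls (9+0) = 19. Cumulative: 31
Frame 4: OPEN (9+0=9). Cumulative: 40
Frame 5: OPEN (6+1=7). Cumulative: 47
Frame 6: OPEN (9+0=9). Cumulative: 56
Frame 7: SPARE (2+8=10). 10 + next roll (2) = 12. Cumulative: 68
Frame 8: SPARE (2+8=10). 10 + next roll (5) = 15. Cumulative: 83
Frame 9: OPEN (5+4=9). Cumulative: 92
Frame 10: OPEN. Sum of all frame-10 rolls (8+0) = 8. Cumulative: 100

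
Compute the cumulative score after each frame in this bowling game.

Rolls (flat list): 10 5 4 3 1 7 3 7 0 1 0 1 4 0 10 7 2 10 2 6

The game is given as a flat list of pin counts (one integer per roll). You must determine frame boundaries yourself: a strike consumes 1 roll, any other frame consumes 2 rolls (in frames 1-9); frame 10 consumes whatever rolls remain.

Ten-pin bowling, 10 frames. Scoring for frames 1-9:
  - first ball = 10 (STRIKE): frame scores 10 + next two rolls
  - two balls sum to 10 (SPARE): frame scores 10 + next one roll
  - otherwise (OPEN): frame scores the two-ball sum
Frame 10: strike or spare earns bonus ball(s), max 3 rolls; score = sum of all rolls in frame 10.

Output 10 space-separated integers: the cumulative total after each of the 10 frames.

Answer: 19 28 32 49 56 57 62 79 88 106

Derivation:
Frame 1: STRIKE. 10 + next two rolls (5+4) = 19. Cumulative: 19
Frame 2: OPEN (5+4=9). Cumulative: 28
Frame 3: OPEN (3+1=4). Cumulative: 32
Frame 4: SPARE (7+3=10). 10 + next roll (7) = 17. Cumulative: 49
Frame 5: OPEN (7+0=7). Cumulative: 56
Frame 6: OPEN (1+0=1). Cumulative: 57
Frame 7: OPEN (1+4=5). Cumulative: 62
Frame 8: SPARE (0+10=10). 10 + next roll (7) = 17. Cumulative: 79
Frame 9: OPEN (7+2=9). Cumulative: 88
Frame 10: STRIKE. Sum of all frame-10 rolls (10+2+6) = 18. Cumulative: 106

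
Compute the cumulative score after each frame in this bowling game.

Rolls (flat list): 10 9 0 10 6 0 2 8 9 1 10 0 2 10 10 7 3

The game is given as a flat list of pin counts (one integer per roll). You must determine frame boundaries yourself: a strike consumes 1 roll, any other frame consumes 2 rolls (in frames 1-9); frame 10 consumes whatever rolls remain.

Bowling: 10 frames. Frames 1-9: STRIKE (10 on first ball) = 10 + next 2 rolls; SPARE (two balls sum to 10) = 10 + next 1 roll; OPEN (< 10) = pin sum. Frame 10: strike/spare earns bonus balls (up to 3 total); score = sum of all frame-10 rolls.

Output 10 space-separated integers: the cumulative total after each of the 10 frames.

Answer: 19 28 44 50 69 89 101 103 130 150

Derivation:
Frame 1: STRIKE. 10 + next two rolls (9+0) = 19. Cumulative: 19
Frame 2: OPEN (9+0=9). Cumulative: 28
Frame 3: STRIKE. 10 + next two rolls (6+0) = 16. Cumulative: 44
Frame 4: OPEN (6+0=6). Cumulative: 50
Frame 5: SPARE (2+8=10). 10 + next roll (9) = 19. Cumulative: 69
Frame 6: SPARE (9+1=10). 10 + next roll (10) = 20. Cumulative: 89
Frame 7: STRIKE. 10 + next two rolls (0+2) = 12. Cumulative: 101
Frame 8: OPEN (0+2=2). Cumulative: 103
Frame 9: STRIKE. 10 + next two rolls (10+7) = 27. Cumulative: 130
Frame 10: STRIKE. Sum of all frame-10 rolls (10+7+3) = 20. Cumulative: 150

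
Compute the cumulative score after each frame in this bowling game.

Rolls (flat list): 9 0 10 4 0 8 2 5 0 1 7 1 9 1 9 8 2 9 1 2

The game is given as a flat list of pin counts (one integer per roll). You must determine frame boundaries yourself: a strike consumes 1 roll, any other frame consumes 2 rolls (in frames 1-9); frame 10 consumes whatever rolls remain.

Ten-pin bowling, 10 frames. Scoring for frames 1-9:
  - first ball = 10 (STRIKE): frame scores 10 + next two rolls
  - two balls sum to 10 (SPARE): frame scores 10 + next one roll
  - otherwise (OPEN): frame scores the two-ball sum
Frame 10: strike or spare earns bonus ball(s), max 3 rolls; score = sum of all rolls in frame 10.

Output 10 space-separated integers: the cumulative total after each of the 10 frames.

Answer: 9 23 27 42 47 55 66 84 103 115

Derivation:
Frame 1: OPEN (9+0=9). Cumulative: 9
Frame 2: STRIKE. 10 + next two rolls (4+0) = 14. Cumulative: 23
Frame 3: OPEN (4+0=4). Cumulative: 27
Frame 4: SPARE (8+2=10). 10 + next roll (5) = 15. Cumulative: 42
Frame 5: OPEN (5+0=5). Cumulative: 47
Frame 6: OPEN (1+7=8). Cumulative: 55
Frame 7: SPARE (1+9=10). 10 + next roll (1) = 11. Cumulative: 66
Frame 8: SPARE (1+9=10). 10 + next roll (8) = 18. Cumulative: 84
Frame 9: SPARE (8+2=10). 10 + next roll (9) = 19. Cumulative: 103
Frame 10: SPARE. Sum of all frame-10 rolls (9+1+2) = 12. Cumulative: 115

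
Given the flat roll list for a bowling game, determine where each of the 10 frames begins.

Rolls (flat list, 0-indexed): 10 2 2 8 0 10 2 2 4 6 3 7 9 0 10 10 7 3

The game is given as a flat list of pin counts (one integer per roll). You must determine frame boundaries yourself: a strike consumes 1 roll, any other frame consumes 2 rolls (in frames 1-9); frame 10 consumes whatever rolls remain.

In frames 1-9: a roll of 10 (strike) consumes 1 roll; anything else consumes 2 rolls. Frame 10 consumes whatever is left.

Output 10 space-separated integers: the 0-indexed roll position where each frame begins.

Answer: 0 1 3 5 6 8 10 12 14 15

Derivation:
Frame 1 starts at roll index 0: roll=10 (strike), consumes 1 roll
Frame 2 starts at roll index 1: rolls=2,2 (sum=4), consumes 2 rolls
Frame 3 starts at roll index 3: rolls=8,0 (sum=8), consumes 2 rolls
Frame 4 starts at roll index 5: roll=10 (strike), consumes 1 roll
Frame 5 starts at roll index 6: rolls=2,2 (sum=4), consumes 2 rolls
Frame 6 starts at roll index 8: rolls=4,6 (sum=10), consumes 2 rolls
Frame 7 starts at roll index 10: rolls=3,7 (sum=10), consumes 2 rolls
Frame 8 starts at roll index 12: rolls=9,0 (sum=9), consumes 2 rolls
Frame 9 starts at roll index 14: roll=10 (strike), consumes 1 roll
Frame 10 starts at roll index 15: 3 remaining rolls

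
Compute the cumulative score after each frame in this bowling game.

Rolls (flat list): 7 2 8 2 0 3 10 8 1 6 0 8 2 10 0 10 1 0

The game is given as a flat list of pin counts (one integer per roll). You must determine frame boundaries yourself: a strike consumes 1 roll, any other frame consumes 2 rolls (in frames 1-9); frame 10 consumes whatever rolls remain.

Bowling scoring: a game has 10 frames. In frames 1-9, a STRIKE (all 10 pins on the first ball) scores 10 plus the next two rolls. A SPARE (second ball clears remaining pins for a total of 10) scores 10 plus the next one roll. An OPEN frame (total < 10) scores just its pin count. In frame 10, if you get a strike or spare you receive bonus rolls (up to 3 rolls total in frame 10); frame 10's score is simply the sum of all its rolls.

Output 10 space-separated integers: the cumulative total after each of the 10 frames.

Frame 1: OPEN (7+2=9). Cumulative: 9
Frame 2: SPARE (8+2=10). 10 + next roll (0) = 10. Cumulative: 19
Frame 3: OPEN (0+3=3). Cumulative: 22
Frame 4: STRIKE. 10 + next two rolls (8+1) = 19. Cumulative: 41
Frame 5: OPEN (8+1=9). Cumulative: 50
Frame 6: OPEN (6+0=6). Cumulative: 56
Frame 7: SPARE (8+2=10). 10 + next roll (10) = 20. Cumulative: 76
Frame 8: STRIKE. 10 + next two rolls (0+10) = 20. Cumulative: 96
Frame 9: SPARE (0+10=10). 10 + next roll (1) = 11. Cumulative: 107
Frame 10: OPEN. Sum of all frame-10 rolls (1+0) = 1. Cumulative: 108

Answer: 9 19 22 41 50 56 76 96 107 108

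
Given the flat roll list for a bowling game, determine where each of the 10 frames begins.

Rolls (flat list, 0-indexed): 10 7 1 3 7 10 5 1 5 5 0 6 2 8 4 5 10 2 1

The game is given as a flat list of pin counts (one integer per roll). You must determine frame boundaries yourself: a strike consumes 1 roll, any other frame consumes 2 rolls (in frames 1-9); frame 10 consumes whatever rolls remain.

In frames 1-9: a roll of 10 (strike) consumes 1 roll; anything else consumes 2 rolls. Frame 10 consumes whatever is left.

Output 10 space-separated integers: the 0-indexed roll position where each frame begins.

Frame 1 starts at roll index 0: roll=10 (strike), consumes 1 roll
Frame 2 starts at roll index 1: rolls=7,1 (sum=8), consumes 2 rolls
Frame 3 starts at roll index 3: rolls=3,7 (sum=10), consumes 2 rolls
Frame 4 starts at roll index 5: roll=10 (strike), consumes 1 roll
Frame 5 starts at roll index 6: rolls=5,1 (sum=6), consumes 2 rolls
Frame 6 starts at roll index 8: rolls=5,5 (sum=10), consumes 2 rolls
Frame 7 starts at roll index 10: rolls=0,6 (sum=6), consumes 2 rolls
Frame 8 starts at roll index 12: rolls=2,8 (sum=10), consumes 2 rolls
Frame 9 starts at roll index 14: rolls=4,5 (sum=9), consumes 2 rolls
Frame 10 starts at roll index 16: 3 remaining rolls

Answer: 0 1 3 5 6 8 10 12 14 16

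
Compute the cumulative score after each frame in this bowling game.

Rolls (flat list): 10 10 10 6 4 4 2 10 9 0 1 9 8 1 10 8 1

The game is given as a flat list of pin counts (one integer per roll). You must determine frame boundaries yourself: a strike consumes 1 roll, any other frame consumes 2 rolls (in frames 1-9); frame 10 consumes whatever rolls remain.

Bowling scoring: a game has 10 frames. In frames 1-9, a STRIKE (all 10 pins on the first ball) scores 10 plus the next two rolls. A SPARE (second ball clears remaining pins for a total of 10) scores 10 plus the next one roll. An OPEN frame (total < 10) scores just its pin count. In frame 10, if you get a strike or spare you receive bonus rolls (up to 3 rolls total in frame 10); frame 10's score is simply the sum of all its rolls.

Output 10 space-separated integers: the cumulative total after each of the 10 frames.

Frame 1: STRIKE. 10 + next two rolls (10+10) = 30. Cumulative: 30
Frame 2: STRIKE. 10 + next two rolls (10+6) = 26. Cumulative: 56
Frame 3: STRIKE. 10 + next two rolls (6+4) = 20. Cumulative: 76
Frame 4: SPARE (6+4=10). 10 + next roll (4) = 14. Cumulative: 90
Frame 5: OPEN (4+2=6). Cumulative: 96
Frame 6: STRIKE. 10 + next two rolls (9+0) = 19. Cumulative: 115
Frame 7: OPEN (9+0=9). Cumulative: 124
Frame 8: SPARE (1+9=10). 10 + next roll (8) = 18. Cumulative: 142
Frame 9: OPEN (8+1=9). Cumulative: 151
Frame 10: STRIKE. Sum of all frame-10 rolls (10+8+1) = 19. Cumulative: 170

Answer: 30 56 76 90 96 115 124 142 151 170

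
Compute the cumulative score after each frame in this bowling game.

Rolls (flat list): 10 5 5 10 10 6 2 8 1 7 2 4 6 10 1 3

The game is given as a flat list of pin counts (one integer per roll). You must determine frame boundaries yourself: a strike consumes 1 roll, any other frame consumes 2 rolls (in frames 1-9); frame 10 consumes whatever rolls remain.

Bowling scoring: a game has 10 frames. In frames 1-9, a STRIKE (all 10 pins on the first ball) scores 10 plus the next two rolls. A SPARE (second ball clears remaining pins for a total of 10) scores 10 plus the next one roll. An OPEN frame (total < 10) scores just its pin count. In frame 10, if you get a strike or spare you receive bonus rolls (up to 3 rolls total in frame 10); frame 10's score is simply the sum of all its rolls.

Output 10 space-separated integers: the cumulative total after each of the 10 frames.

Frame 1: STRIKE. 10 + next two rolls (5+5) = 20. Cumulative: 20
Frame 2: SPARE (5+5=10). 10 + next roll (10) = 20. Cumulative: 40
Frame 3: STRIKE. 10 + next two rolls (10+6) = 26. Cumulative: 66
Frame 4: STRIKE. 10 + next two rolls (6+2) = 18. Cumulative: 84
Frame 5: OPEN (6+2=8). Cumulative: 92
Frame 6: OPEN (8+1=9). Cumulative: 101
Frame 7: OPEN (7+2=9). Cumulative: 110
Frame 8: SPARE (4+6=10). 10 + next roll (10) = 20. Cumulative: 130
Frame 9: STRIKE. 10 + next two rolls (1+3) = 14. Cumulative: 144
Frame 10: OPEN. Sum of all frame-10 rolls (1+3) = 4. Cumulative: 148

Answer: 20 40 66 84 92 101 110 130 144 148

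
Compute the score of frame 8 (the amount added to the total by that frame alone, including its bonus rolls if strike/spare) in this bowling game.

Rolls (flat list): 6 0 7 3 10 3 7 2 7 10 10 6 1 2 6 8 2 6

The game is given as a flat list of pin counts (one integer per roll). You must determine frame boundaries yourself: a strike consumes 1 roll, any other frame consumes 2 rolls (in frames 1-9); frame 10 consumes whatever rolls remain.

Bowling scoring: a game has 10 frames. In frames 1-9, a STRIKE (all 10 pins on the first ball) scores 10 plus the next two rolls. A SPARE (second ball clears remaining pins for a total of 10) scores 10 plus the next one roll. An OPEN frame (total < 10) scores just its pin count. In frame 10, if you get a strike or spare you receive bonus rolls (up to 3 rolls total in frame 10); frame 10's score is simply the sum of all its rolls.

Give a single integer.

Frame 1: OPEN (6+0=6). Cumulative: 6
Frame 2: SPARE (7+3=10). 10 + next roll (10) = 20. Cumulative: 26
Frame 3: STRIKE. 10 + next two rolls (3+7) = 20. Cumulative: 46
Frame 4: SPARE (3+7=10). 10 + next roll (2) = 12. Cumulative: 58
Frame 5: OPEN (2+7=9). Cumulative: 67
Frame 6: STRIKE. 10 + next two rolls (10+6) = 26. Cumulative: 93
Frame 7: STRIKE. 10 + next two rolls (6+1) = 17. Cumulative: 110
Frame 8: OPEN (6+1=7). Cumulative: 117
Frame 9: OPEN (2+6=8). Cumulative: 125
Frame 10: SPARE. Sum of all frame-10 rolls (8+2+6) = 16. Cumulative: 141

Answer: 7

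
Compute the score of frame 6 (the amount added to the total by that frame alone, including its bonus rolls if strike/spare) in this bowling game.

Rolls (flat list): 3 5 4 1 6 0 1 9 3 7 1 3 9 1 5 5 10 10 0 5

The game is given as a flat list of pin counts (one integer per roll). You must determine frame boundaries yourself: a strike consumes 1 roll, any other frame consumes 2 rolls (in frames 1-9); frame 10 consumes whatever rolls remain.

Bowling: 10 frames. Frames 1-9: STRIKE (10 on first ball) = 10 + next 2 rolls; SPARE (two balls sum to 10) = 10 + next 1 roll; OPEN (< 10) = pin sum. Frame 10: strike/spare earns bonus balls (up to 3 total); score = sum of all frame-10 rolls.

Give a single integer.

Frame 1: OPEN (3+5=8). Cumulative: 8
Frame 2: OPEN (4+1=5). Cumulative: 13
Frame 3: OPEN (6+0=6). Cumulative: 19
Frame 4: SPARE (1+9=10). 10 + next roll (3) = 13. Cumulative: 32
Frame 5: SPARE (3+7=10). 10 + next roll (1) = 11. Cumulative: 43
Frame 6: OPEN (1+3=4). Cumulative: 47
Frame 7: SPARE (9+1=10). 10 + next roll (5) = 15. Cumulative: 62
Frame 8: SPARE (5+5=10). 10 + next roll (10) = 20. Cumulative: 82

Answer: 4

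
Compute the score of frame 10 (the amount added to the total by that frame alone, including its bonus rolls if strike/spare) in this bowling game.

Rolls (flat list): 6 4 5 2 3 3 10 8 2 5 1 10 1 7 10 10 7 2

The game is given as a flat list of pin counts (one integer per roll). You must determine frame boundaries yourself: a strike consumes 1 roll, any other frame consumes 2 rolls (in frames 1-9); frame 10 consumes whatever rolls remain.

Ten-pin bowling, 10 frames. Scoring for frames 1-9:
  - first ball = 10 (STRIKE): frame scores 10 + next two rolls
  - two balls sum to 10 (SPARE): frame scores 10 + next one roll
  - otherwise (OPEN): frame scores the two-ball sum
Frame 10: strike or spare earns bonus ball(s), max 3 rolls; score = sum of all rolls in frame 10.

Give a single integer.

Frame 1: SPARE (6+4=10). 10 + next roll (5) = 15. Cumulative: 15
Frame 2: OPEN (5+2=7). Cumulative: 22
Frame 3: OPEN (3+3=6). Cumulative: 28
Frame 4: STRIKE. 10 + next two rolls (8+2) = 20. Cumulative: 48
Frame 5: SPARE (8+2=10). 10 + next roll (5) = 15. Cumulative: 63
Frame 6: OPEN (5+1=6). Cumulative: 69
Frame 7: STRIKE. 10 + next two rolls (1+7) = 18. Cumulative: 87
Frame 8: OPEN (1+7=8). Cumulative: 95
Frame 9: STRIKE. 10 + next two rolls (10+7) = 27. Cumulative: 122
Frame 10: STRIKE. Sum of all frame-10 rolls (10+7+2) = 19. Cumulative: 141

Answer: 19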